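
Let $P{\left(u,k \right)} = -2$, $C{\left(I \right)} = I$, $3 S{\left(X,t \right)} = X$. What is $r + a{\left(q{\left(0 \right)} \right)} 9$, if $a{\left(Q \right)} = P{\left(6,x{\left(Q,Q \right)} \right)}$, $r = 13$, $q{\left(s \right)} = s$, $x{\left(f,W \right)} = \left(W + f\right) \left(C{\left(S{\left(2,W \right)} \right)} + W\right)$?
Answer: $-5$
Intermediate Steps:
$S{\left(X,t \right)} = \frac{X}{3}$
$x{\left(f,W \right)} = \left(\frac{2}{3} + W\right) \left(W + f\right)$ ($x{\left(f,W \right)} = \left(W + f\right) \left(\frac{1}{3} \cdot 2 + W\right) = \left(W + f\right) \left(\frac{2}{3} + W\right) = \left(\frac{2}{3} + W\right) \left(W + f\right)$)
$a{\left(Q \right)} = -2$
$r + a{\left(q{\left(0 \right)} \right)} 9 = 13 - 18 = -5$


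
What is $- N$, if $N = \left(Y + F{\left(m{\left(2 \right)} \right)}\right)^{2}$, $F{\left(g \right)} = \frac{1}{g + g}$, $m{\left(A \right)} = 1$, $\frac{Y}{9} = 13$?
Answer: $- \frac{55225}{4} \approx -13806.0$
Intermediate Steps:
$Y = 117$ ($Y = 9 \cdot 13 = 117$)
$F{\left(g \right)} = \frac{1}{2 g}$
$N = \frac{55225}{4}$ ($N = \left(117 + \frac{1}{2 \cdot 1}\right)^{2} = \left(117 + \frac{1}{2} \cdot 1\right)^{2} = \left(117 + \frac{1}{2}\right)^{2} = \left(\frac{235}{2}\right)^{2} = \frac{55225}{4} \approx 13806.0$)
$- N = \left(-1\right) \frac{55225}{4} = - \frac{55225}{4}$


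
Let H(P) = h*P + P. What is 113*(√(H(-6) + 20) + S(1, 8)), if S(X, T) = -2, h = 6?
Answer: -226 + 113*I*√22 ≈ -226.0 + 530.02*I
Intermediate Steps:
H(P) = 7*P (H(P) = 6*P + P = 7*P)
113*(√(H(-6) + 20) + S(1, 8)) = 113*(√(7*(-6) + 20) - 2) = 113*(√(-42 + 20) - 2) = 113*(√(-22) - 2) = 113*(I*√22 - 2) = 113*(-2 + I*√22) = -226 + 113*I*√22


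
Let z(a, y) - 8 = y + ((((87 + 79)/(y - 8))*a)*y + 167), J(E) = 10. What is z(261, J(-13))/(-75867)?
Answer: -216815/75867 ≈ -2.8578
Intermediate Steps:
z(a, y) = 175 + y + 166*a*y/(-8 + y) (z(a, y) = 8 + (y + ((((87 + 79)/(y - 8))*a)*y + 167)) = 8 + (y + (((166/(-8 + y))*a)*y + 167)) = 8 + (y + ((166*a/(-8 + y))*y + 167)) = 8 + (y + (166*a*y/(-8 + y) + 167)) = 8 + (y + (167 + 166*a*y/(-8 + y))) = 8 + (167 + y + 166*a*y/(-8 + y)) = 175 + y + 166*a*y/(-8 + y))
z(261, J(-13))/(-75867) = ((-1400 + 10² + 167*10 + 166*261*10)/(-8 + 10))/(-75867) = ((-1400 + 100 + 1670 + 433260)/2)*(-1/75867) = ((½)*433630)*(-1/75867) = 216815*(-1/75867) = -216815/75867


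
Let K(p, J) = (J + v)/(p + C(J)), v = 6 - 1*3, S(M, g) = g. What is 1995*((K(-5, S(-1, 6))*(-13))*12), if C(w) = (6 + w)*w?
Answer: -2800980/67 ≈ -41806.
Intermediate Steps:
C(w) = w*(6 + w)
v = 3 (v = 6 - 3 = 3)
K(p, J) = (3 + J)/(p + J*(6 + J)) (K(p, J) = (J + 3)/(p + J*(6 + J)) = (3 + J)/(p + J*(6 + J)))
1995*((K(-5, S(-1, 6))*(-13))*12) = 1995*((((3 + 6)/(-5 + 6*(6 + 6)))*(-13))*12) = 1995*(((9/(-5 + 6*12))*(-13))*12) = 1995*(((9/(-5 + 72))*(-13))*12) = 1995*(((9/67)*(-13))*12) = 1995*(-117/67*12) = 1995*(-1404/67) = -2800980/67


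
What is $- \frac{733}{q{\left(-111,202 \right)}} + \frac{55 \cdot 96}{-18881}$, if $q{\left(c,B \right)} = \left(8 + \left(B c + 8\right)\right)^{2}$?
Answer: $- \frac{2650726093853}{9478806452516} \approx -0.27965$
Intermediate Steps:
$q{\left(c,B \right)} = \left(16 + B c\right)^{2}$ ($q{\left(c,B \right)} = \left(8 + \left(8 + B c\right)\right)^{2} = \left(16 + B c\right)^{2}$)
$- \frac{733}{q{\left(-111,202 \right)}} + \frac{55 \cdot 96}{-18881} = - \frac{733}{\left(16 + 202 \left(-111\right)\right)^{2}} + \frac{55 \cdot 96}{-18881} = - \frac{733}{\left(16 - 22422\right)^{2}} + 5280 \left(- \frac{1}{18881}\right) = - \frac{733}{\left(-22406\right)^{2}} - \frac{5280}{18881} = - \frac{733}{502028836} - \frac{5280}{18881} = - \frac{2650726093853}{9478806452516}$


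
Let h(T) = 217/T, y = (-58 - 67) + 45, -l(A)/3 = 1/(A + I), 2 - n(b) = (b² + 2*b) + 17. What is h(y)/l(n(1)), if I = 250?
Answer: 6293/30 ≈ 209.77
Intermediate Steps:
n(b) = -15 - b² - 2*b (n(b) = 2 - ((b² + 2*b) + 17) = 2 - (17 + b² + 2*b) = 2 + (-17 - b² - 2*b) = -15 - b² - 2*b)
l(A) = -3/(250 + A) (l(A) = -3/(A + 250) = -3/(250 + A))
y = -80 (y = -125 + 45 = -80)
h(y)/l(n(1)) = (217/(-80))/((-3/(250 + (-15 - 1*1² - 2*1)))) = (217*(-1/80))/((-3/(250 + (-15 - 1*1 - 2)))) = -217/(80*((-3/(250 + (-15 - 1 - 2))))) = -217/(80*((-3/(250 - 18)))) = -217/(80*((-3/232))) = -217/(80*((-3*1/232))) = -217/(80*(-3/232)) = -217/80*(-232/3) = 6293/30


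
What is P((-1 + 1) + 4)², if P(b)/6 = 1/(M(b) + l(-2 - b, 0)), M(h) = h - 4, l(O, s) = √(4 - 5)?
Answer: -36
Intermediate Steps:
l(O, s) = I (l(O, s) = √(-1) = I)
M(h) = -4 + h
P(b) = 6/(-4 + I + b) (P(b) = 6/((-4 + b) + I) = 6/(-4 + I + b))
P((-1 + 1) + 4)² = (6/(-4 + I + ((-1 + 1) + 4)))² = (6/(-4 + I + (0 + 4)))² = (6/(-4 + I + 4))² = (6/I)² = (6*(-I))² = (-6*I)² = -36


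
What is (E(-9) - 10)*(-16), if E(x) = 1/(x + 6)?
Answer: 496/3 ≈ 165.33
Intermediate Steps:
E(x) = 1/(6 + x)
(E(-9) - 10)*(-16) = (1/(6 - 9) - 10)*(-16) = (1/(-3) - 10)*(-16) = (-⅓ - 10)*(-16) = -31/3*(-16) = 496/3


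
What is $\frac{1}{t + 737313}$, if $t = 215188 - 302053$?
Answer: $\frac{1}{650448} \approx 1.5374 \cdot 10^{-6}$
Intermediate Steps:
$t = -86865$ ($t = 215188 - 302053 = -86865$)
$\frac{1}{t + 737313} = \frac{1}{-86865 + 737313} = \frac{1}{650448}$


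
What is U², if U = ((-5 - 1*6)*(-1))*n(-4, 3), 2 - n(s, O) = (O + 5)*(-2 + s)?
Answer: 302500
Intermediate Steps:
n(s, O) = 2 - (-2 + s)*(5 + O) (n(s, O) = 2 - (O + 5)*(-2 + s) = 2 - (5 + O)*(-2 + s) = 2 - (-2 + s)*(5 + O))
U = 550 (U = ((-5 - 1*6)*(-1))*(12 - 5*(-4) + 2*3 - 1*3*(-4)) = ((-5 - 6)*(-1))*(12 + 20 + 6 + 12) = -11*(-1)*50 = 11*50 = 550)
U² = 550² = 302500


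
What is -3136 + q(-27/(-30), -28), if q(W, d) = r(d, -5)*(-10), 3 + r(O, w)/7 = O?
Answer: -966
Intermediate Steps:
r(O, w) = -21 + 7*O
q(W, d) = 210 - 70*d (q(W, d) = (-21 + 7*d)*(-10) = 210 - 70*d)
-3136 + q(-27/(-30), -28) = -3136 + (210 - 70*(-28)) = -3136 + (210 + 1960) = -3136 + 2170 = -966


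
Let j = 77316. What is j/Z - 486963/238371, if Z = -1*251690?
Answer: -23498934951/9999266165 ≈ -2.3501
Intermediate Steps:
Z = -251690
j/Z - 486963/238371 = 77316/(-251690) - 486963/238371 = 77316*(-1/251690) - 486963*1/238371 = -38658/125845 - 162321/79457 = -23498934951/9999266165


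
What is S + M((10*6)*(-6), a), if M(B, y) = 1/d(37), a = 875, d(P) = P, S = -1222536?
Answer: -45233831/37 ≈ -1.2225e+6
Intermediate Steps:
M(B, y) = 1/37
S + M((10*6)*(-6), a) = -1222536 + 1/37 = -45233831/37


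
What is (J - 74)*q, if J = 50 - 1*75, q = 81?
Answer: -8019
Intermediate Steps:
J = -25 (J = 50 - 75 = -25)
(J - 74)*q = (-25 - 74)*81 = -99*81 = -8019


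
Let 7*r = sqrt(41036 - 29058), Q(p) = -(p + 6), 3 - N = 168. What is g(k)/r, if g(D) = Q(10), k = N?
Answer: -56*sqrt(11978)/5989 ≈ -1.0234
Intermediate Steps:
N = -165 (N = 3 - 1*168 = 3 - 168 = -165)
Q(p) = -6 - p (Q(p) = -(6 + p) = -6 - p)
k = -165
g(D) = -16 (g(D) = -6 - 1*10 = -6 - 10 = -16)
r = sqrt(11978)/7 (r = sqrt(41036 - 29058)/7 = sqrt(11978)/7 ≈ 15.635)
g(k)/r = -16*7*sqrt(11978)/11978 = -56*sqrt(11978)/5989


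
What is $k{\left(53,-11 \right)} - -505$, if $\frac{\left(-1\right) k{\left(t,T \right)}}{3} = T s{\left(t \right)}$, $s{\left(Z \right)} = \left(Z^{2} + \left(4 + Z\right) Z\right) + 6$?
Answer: $193093$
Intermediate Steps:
$s{\left(Z \right)} = 6 + Z^{2} + Z \left(4 + Z\right)$ ($s{\left(Z \right)} = \left(Z^{2} + Z \left(4 + Z\right)\right) + 6 = 6 + Z^{2} + Z \left(4 + Z\right)$)
$k{\left(t,T \right)} = - 3 T \left(6 + 2 t^{2} + 4 t\right)$
$k{\left(53,-11 \right)} - -505 = \left(-6\right) \left(-11\right) \left(3 + 53^{2} + 2 \cdot 53\right) - -505 = \left(-6\right) \left(-11\right) \left(3 + 2809 + 106\right) + 505 = \left(-6\right) \left(-11\right) 2918 + 505 = 192588 + 505 = 193093$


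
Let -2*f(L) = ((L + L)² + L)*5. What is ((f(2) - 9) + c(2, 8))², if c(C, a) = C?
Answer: 2704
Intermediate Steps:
f(L) = -10*L² - 5*L/2 (f(L) = -((L + L)² + L)*5/2 = -((2*L)² + L)*5/2 = -(4*L² + L)*5/2 = -(L + 4*L²)*5/2 = -(5*L + 20*L²)/2 = -10*L² - 5*L/2)
((f(2) - 9) + c(2, 8))² = ((-5/2*2*(1 + 4*2) - 9) + 2)² = ((-5/2*2*(1 + 8) - 9) + 2)² = ((-5/2*2*9 - 9) + 2)² = ((-45 - 9) + 2)² = (-54 + 2)² = (-52)² = 2704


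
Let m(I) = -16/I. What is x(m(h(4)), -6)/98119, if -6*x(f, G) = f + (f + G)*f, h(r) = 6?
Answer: -92/2649213 ≈ -3.4727e-5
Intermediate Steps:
x(f, G) = -f/6 - f*(G + f)/6 (x(f, G) = -(f + (f + G)*f)/6 = -(f + (G + f)*f)/6 = -(f + f*(G + f))/6 = -f/6 - f*(G + f)/6)
x(m(h(4)), -6)/98119 = -(-16/6)*(1 - 6 - 16/6)/6/98119 = -(-16*1/6)*(1 - 6 - 16*1/6)/6*(1/98119) = -1/6*(-8/3)*(1 - 6 - 8/3)*(1/98119) = -1/6*(-8/3)*(-23/3)*(1/98119) = -92/27*1/98119 = -92/2649213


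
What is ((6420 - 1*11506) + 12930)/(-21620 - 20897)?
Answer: -7844/42517 ≈ -0.18449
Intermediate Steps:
((6420 - 1*11506) + 12930)/(-21620 - 20897) = ((6420 - 11506) + 12930)/(-42517) = (-5086 + 12930)*(-1/42517) = 7844*(-1/42517) = -7844/42517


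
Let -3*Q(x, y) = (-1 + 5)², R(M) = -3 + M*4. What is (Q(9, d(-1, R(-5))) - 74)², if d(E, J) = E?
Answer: 56644/9 ≈ 6293.8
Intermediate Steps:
R(M) = -3 + 4*M
Q(x, y) = -16/3 (Q(x, y) = -(-1 + 5)²/3 = -⅓*4² = -⅓*16 = -16/3)
(Q(9, d(-1, R(-5))) - 74)² = (-16/3 - 74)² = (-238/3)² = 56644/9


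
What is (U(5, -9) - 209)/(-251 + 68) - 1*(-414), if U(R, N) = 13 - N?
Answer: 75949/183 ≈ 415.02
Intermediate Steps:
(U(5, -9) - 209)/(-251 + 68) - 1*(-414) = ((13 - 1*(-9)) - 209)/(-251 + 68) - 1*(-414) = ((13 + 9) - 209)/(-183) + 414 = (22 - 209)*(-1/183) + 414 = -187*(-1/183) + 414 = 187/183 + 414 = 75949/183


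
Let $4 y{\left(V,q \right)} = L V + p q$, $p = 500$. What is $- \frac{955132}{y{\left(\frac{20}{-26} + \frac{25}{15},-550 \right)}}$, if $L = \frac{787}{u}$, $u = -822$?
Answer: $\frac{122478486624}{8815977545} \approx 13.893$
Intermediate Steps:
$L = - \frac{787}{822}$ ($L = \frac{787}{-822} = 787 \left(- \frac{1}{822}\right) = - \frac{787}{822} \approx -0.95742$)
$y{\left(V,q \right)} = 125 q - \frac{787 V}{3288}$ ($y{\left(V,q \right)} = \frac{- \frac{787 V}{822} + 500 q}{4} = \frac{500 q - \frac{787 V}{822}}{4} = 125 q - \frac{787 V}{3288}$)
$- \frac{955132}{y{\left(\frac{20}{-26} + \frac{25}{15},-550 \right)}} = - \frac{955132}{125 \left(-550\right) - \frac{787 \left(\frac{20}{-26} + \frac{25}{15}\right)}{3288}} = - \frac{955132}{-68750 - \frac{787 \left(20 \left(- \frac{1}{26}\right) + 25 \cdot \frac{1}{15}\right)}{3288}} = - \frac{955132}{-68750 - \frac{787 \left(- \frac{10}{13} + \frac{5}{3}\right)}{3288}} = - \frac{955132}{-68750 - \frac{27545}{128232}} = - \frac{955132}{- \frac{8815977545}{128232}} = \left(-955132\right) \left(- \frac{128232}{8815977545}\right) = \frac{122478486624}{8815977545}$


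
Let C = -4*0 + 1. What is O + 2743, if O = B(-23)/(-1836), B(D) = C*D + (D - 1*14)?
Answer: 419684/153 ≈ 2743.0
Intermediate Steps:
C = 1 (C = 0 + 1 = 1)
B(D) = -14 + 2*D (B(D) = 1*D + (D - 1*14) = D + (D - 14) = D + (-14 + D) = -14 + 2*D)
O = 5/153 (O = (-14 + 2*(-23))/(-1836) = (-14 - 46)*(-1/1836) = -60*(-1/1836) = 5/153 ≈ 0.032680)
O + 2743 = 5/153 + 2743 = 419684/153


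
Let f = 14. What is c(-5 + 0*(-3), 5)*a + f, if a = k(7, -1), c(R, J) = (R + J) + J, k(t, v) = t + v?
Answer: 44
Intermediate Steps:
c(R, J) = R + 2*J (c(R, J) = (J + R) + J = R + 2*J)
a = 6 (a = 7 - 1 = 6)
c(-5 + 0*(-3), 5)*a + f = ((-5 + 0*(-3)) + 2*5)*6 + 14 = ((-5 + 0) + 10)*6 + 14 = (-5 + 10)*6 + 14 = 5*6 + 14 = 30 + 14 = 44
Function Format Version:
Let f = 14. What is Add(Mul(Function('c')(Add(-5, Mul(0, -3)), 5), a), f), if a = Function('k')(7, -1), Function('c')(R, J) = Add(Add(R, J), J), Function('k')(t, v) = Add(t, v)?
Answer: 44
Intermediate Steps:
Function('c')(R, J) = Add(R, Mul(2, J)) (Function('c')(R, J) = Add(Add(J, R), J) = Add(R, Mul(2, J)))
a = 6 (a = Add(7, -1) = 6)
Add(Mul(Function('c')(Add(-5, Mul(0, -3)), 5), a), f) = Add(Mul(Add(Add(-5, Mul(0, -3)), Mul(2, 5)), 6), 14) = Add(Mul(Add(Add(-5, 0), 10), 6), 14) = Add(Mul(Add(-5, 10), 6), 14) = Add(Mul(5, 6), 14) = Add(30, 14) = 44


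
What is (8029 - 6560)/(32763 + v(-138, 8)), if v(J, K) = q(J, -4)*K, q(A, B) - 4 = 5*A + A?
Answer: 1469/26171 ≈ 0.056131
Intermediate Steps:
q(A, B) = 4 + 6*A (q(A, B) = 4 + (5*A + A) = 4 + 6*A)
v(J, K) = K*(4 + 6*J) (v(J, K) = (4 + 6*J)*K = K*(4 + 6*J))
(8029 - 6560)/(32763 + v(-138, 8)) = (8029 - 6560)/(32763 + 2*8*(2 + 3*(-138))) = 1469/(32763 + 2*8*(2 - 414)) = 1469/(32763 + 2*8*(-412)) = 1469/(32763 - 6592) = 1469/26171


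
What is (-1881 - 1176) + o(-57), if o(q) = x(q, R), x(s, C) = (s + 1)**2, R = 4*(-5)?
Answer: 79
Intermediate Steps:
R = -20
x(s, C) = (1 + s)**2
o(q) = (1 + q)**2
(-1881 - 1176) + o(-57) = (-1881 - 1176) + (1 - 57)**2 = -3057 + (-56)**2 = -3057 + 3136 = 79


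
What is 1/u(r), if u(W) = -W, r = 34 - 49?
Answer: 1/15 ≈ 0.066667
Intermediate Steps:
r = -15
1/u(r) = 1/(-1*(-15)) = 1/15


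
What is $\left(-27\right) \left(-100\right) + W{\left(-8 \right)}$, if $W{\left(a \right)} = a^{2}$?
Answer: $2764$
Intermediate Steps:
$\left(-27\right) \left(-100\right) + W{\left(-8 \right)} = \left(-27\right) \left(-100\right) + \left(-8\right)^{2} = 2700 + 64 = 2764$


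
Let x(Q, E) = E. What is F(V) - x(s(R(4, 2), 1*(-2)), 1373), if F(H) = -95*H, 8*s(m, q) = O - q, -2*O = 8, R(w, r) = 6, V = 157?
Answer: -16288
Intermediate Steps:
O = -4 (O = -½*8 = -4)
s(m, q) = -½ - q/8 (s(m, q) = (-4 - q)/8 = -½ - q/8)
F(V) - x(s(R(4, 2), 1*(-2)), 1373) = -95*157 - 1*1373 = -14915 - 1373 = -16288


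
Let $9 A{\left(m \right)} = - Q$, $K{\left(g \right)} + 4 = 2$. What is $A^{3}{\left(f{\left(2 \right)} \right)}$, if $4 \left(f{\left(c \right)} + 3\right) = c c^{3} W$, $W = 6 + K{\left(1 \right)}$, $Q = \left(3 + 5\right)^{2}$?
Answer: $- \frac{262144}{729} \approx -359.59$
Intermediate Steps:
$Q = 64$ ($Q = 8^{2} = 64$)
$K{\left(g \right)} = -2$ ($K{\left(g \right)} = -4 + 2 = -2$)
$W = 4$ ($W = 6 - 2 = 4$)
$f{\left(c \right)} = -3 + c^{4}$ ($f{\left(c \right)} = -3 + \frac{c c^{3} \cdot 4}{4} = -3 + \frac{c^{4} \cdot 4}{4} = -3 + \frac{4 c^{4}}{4} = -3 + c^{4}$)
$A{\left(m \right)} = - \frac{64}{9}$ ($A{\left(m \right)} = \frac{\left(-1\right) 64}{9} = \frac{1}{9} \left(-64\right) = - \frac{64}{9}$)
$A^{3}{\left(f{\left(2 \right)} \right)} = \left(- \frac{64}{9}\right)^{3} = - \frac{262144}{729}$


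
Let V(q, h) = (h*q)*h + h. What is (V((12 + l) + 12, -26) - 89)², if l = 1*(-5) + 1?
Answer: 179694025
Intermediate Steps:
l = -4 (l = -5 + 1 = -4)
V(q, h) = h + q*h² (V(q, h) = q*h² + h = h + q*h²)
(V((12 + l) + 12, -26) - 89)² = (-26*(1 - 26*((12 - 4) + 12)) - 89)² = (-26*(1 - 26*(8 + 12)) - 89)² = (-26*(1 - 26*20) - 89)² = (-26*(1 - 520) - 89)² = (-26*(-519) - 89)² = (13494 - 89)² = 13405² = 179694025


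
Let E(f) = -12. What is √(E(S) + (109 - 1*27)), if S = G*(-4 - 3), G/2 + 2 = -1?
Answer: √70 ≈ 8.3666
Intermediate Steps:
G = -6 (G = -4 + 2*(-1) = -4 - 2 = -6)
S = 42 (S = -6*(-4 - 3) = -6*(-7) = 42)
√(E(S) + (109 - 1*27)) = √(-12 + (109 - 1*27)) = √(-12 + (109 - 27)) = √(-12 + 82) = √70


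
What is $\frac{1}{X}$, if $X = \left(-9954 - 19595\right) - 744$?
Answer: $- \frac{1}{30293} \approx -3.3011 \cdot 10^{-5}$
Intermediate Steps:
$X = -30293$ ($X = -29549 - 744 = -30293$)
$\frac{1}{X} = \frac{1}{-30293} = - \frac{1}{30293}$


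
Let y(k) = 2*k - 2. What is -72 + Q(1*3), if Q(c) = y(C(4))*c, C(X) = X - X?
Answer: -78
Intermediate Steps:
C(X) = 0
y(k) = -2 + 2*k
Q(c) = -2*c (Q(c) = (-2 + 2*0)*c = (-2 + 0)*c = -2*c)
-72 + Q(1*3) = -72 - 2*3 = -72 - 6 = -78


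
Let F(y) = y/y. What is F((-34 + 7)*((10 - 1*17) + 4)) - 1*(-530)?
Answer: 531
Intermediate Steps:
F(y) = 1
F((-34 + 7)*((10 - 1*17) + 4)) - 1*(-530) = 1 - 1*(-530) = 1 + 530 = 531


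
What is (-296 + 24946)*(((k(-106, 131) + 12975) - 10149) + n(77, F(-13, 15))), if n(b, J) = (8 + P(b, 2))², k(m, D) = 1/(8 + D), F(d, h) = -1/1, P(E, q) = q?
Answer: 10025524750/139 ≈ 7.2126e+7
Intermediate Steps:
F(d, h) = -1 (F(d, h) = -1*1 = -1)
n(b, J) = 100 (n(b, J) = (8 + 2)² = 10² = 100)
(-296 + 24946)*(((k(-106, 131) + 12975) - 10149) + n(77, F(-13, 15))) = (-296 + 24946)*(((1/(8 + 131) + 12975) - 10149) + 100) = 24650*(((1/139 + 12975) - 10149) + 100) = 24650*((1803526/139 - 10149) + 100) = 24650*(392815/139 + 100) = 24650*(406715/139) = 10025524750/139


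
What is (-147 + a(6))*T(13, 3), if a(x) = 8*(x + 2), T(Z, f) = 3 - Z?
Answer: 830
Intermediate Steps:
a(x) = 16 + 8*x (a(x) = 8*(2 + x) = 16 + 8*x)
(-147 + a(6))*T(13, 3) = (-147 + (16 + 8*6))*(3 - 1*13) = (-147 + (16 + 48))*(3 - 13) = (-147 + 64)*(-10) = -83*(-10) = 830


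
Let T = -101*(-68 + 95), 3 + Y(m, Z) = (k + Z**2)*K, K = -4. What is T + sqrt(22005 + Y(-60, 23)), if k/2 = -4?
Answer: -2727 + sqrt(19918) ≈ -2585.9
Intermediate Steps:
k = -8 (k = 2*(-4) = -8)
Y(m, Z) = 29 - 4*Z**2 (Y(m, Z) = -3 + (-8 + Z**2)*(-4) = -3 + (32 - 4*Z**2) = 29 - 4*Z**2)
T = -2727 (T = -101*27 = -2727)
T + sqrt(22005 + Y(-60, 23)) = -2727 + sqrt(22005 + (29 - 4*23**2)) = -2727 + sqrt(22005 + (29 - 4*529)) = -2727 + sqrt(22005 + (29 - 2116)) = -2727 + sqrt(22005 - 2087) = -2727 + sqrt(19918)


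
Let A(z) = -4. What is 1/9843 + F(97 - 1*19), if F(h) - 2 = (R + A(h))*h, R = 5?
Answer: 787441/9843 ≈ 80.000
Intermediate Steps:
F(h) = 2 + h (F(h) = 2 + (5 - 4)*h = 2 + 1*h = 2 + h)
1/9843 + F(97 - 1*19) = 1/9843 + (2 + (97 - 1*19)) = 1/9843 + (2 + (97 - 19)) = 1/9843 + (2 + 78) = 1/9843 + 80 = 787441/9843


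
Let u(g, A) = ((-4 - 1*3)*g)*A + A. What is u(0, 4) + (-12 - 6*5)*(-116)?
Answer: 4876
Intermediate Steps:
u(g, A) = A - 7*A*g (u(g, A) = ((-4 - 3)*g)*A + A = (-7*g)*A + A = -7*A*g + A = A - 7*A*g)
u(0, 4) + (-12 - 6*5)*(-116) = 4*(1 - 7*0) + (-12 - 6*5)*(-116) = 4*(1 + 0) + (-12 - 1*30)*(-116) = 4*1 + (-12 - 30)*(-116) = 4 - 42*(-116) = 4 + 4872 = 4876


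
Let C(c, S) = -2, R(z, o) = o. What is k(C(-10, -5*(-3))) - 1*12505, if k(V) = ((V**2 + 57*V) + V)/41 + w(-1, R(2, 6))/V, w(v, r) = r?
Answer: -512940/41 ≈ -12511.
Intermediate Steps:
k(V) = 6/V + V**2/41 + 58*V/41 (k(V) = ((V**2 + 57*V) + V)/41 + 6/V = (V**2 + 58*V)*(1/41) + 6/V = (V**2/41 + 58*V/41) + 6/V = 6/V + V**2/41 + 58*V/41)
k(C(-10, -5*(-3))) - 1*12505 = (1/41)*(246 + (-2)**2*(58 - 2))/(-2) - 1*12505 = (1/41)*(-1/2)*(246 + 4*56) - 12505 = (1/41)*(-1/2)*(246 + 224) - 12505 = (1/41)*(-1/2)*470 - 12505 = -235/41 - 12505 = -512940/41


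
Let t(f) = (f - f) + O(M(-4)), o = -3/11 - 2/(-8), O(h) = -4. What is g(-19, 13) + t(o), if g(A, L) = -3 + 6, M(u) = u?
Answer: -1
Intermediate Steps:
o = -1/44 (o = -3*1/11 - 2*(-1/8) = -3/11 + 1/4 = -1/44 ≈ -0.022727)
g(A, L) = 3
t(f) = -4 (t(f) = (f - f) - 4 = 0 - 4 = -4)
g(-19, 13) + t(o) = 3 - 4 = -1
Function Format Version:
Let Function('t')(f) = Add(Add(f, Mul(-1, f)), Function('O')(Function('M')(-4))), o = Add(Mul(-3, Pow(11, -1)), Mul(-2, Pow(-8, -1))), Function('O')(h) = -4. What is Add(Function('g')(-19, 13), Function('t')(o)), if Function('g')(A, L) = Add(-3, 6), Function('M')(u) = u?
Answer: -1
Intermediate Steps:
o = Rational(-1, 44) (o = Add(Mul(-3, Rational(1, 11)), Mul(-2, Rational(-1, 8))) = Add(Rational(-3, 11), Rational(1, 4)) = Rational(-1, 44) ≈ -0.022727)
Function('g')(A, L) = 3
Function('t')(f) = -4 (Function('t')(f) = Add(Add(f, Mul(-1, f)), -4) = Add(0, -4) = -4)
Add(Function('g')(-19, 13), Function('t')(o)) = Add(3, -4) = -1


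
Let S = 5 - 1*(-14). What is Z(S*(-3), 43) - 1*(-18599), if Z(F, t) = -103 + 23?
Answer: 18519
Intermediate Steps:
S = 19 (S = 5 + 14 = 19)
Z(F, t) = -80
Z(S*(-3), 43) - 1*(-18599) = -80 - 1*(-18599) = -80 + 18599 = 18519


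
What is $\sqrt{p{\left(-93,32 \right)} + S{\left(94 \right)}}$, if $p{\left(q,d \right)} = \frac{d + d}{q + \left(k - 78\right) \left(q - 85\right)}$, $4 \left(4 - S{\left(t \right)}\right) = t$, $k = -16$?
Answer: $\frac{i \sqrt{21590533454}}{33278} \approx 4.4154 i$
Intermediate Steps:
$S{\left(t \right)} = 4 - \frac{t}{4}$
$p{\left(q,d \right)} = \frac{2 d}{7990 - 93 q}$ ($p{\left(q,d \right)} = \frac{d + d}{q + \left(-16 - 78\right) \left(q - 85\right)} = \frac{2 d}{q - 94 \left(-85 + q\right)} = \frac{2 d}{q - \left(-7990 + 94 q\right)} = \frac{2 d}{7990 - 93 q}$)
$\sqrt{p{\left(-93,32 \right)} + S{\left(94 \right)}} = \sqrt{\left(-2\right) 32 \frac{1}{-7990 + 93 \left(-93\right)} + \left(4 - \frac{47}{2}\right)} = \sqrt{\left(-2\right) 32 \frac{1}{-7990 - 8649} + \left(4 - \frac{47}{2}\right)} = \sqrt{\left(-2\right) 32 \frac{1}{-16639} - \frac{39}{2}} = \sqrt{\left(-2\right) 32 \left(- \frac{1}{16639}\right) - \frac{39}{2}} = \sqrt{\frac{64}{16639} - \frac{39}{2}} = \sqrt{- \frac{648793}{33278}} = \frac{i \sqrt{21590533454}}{33278}$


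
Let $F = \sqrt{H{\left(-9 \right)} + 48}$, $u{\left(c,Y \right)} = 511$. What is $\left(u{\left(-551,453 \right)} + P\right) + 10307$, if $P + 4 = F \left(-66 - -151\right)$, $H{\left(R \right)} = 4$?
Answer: $10814 + 170 \sqrt{13} \approx 11427.0$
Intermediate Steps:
$F = 2 \sqrt{13}$ ($F = \sqrt{4 + 48} = \sqrt{52} = 2 \sqrt{13} \approx 7.2111$)
$P = -4 + 170 \sqrt{13}$ ($P = -4 + 2 \sqrt{13} \left(-66 - -151\right) = -4 + 2 \sqrt{13} \left(-66 + 151\right) = -4 + 2 \sqrt{13} \cdot 85 = -4 + 170 \sqrt{13} \approx 608.94$)
$\left(u{\left(-551,453 \right)} + P\right) + 10307 = \left(511 - \left(4 - 170 \sqrt{13}\right)\right) + 10307 = \left(507 + 170 \sqrt{13}\right) + 10307 = 10814 + 170 \sqrt{13}$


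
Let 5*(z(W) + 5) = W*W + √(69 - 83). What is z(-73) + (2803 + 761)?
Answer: 23124/5 + I*√14/5 ≈ 4624.8 + 0.74833*I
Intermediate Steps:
z(W) = -5 + W²/5 + I*√14/5 (z(W) = -5 + (W*W + √(69 - 83))/5 = -5 + (W² + √(-14))/5 = -5 + (W² + I*√14)/5 = -5 + (W²/5 + I*√14/5) = -5 + W²/5 + I*√14/5)
z(-73) + (2803 + 761) = (-5 + (⅕)*(-73)² + I*√14/5) + (2803 + 761) = (-5 + (⅕)*5329 + I*√14/5) + 3564 = (-5 + 5329/5 + I*√14/5) + 3564 = (5304/5 + I*√14/5) + 3564 = 23124/5 + I*√14/5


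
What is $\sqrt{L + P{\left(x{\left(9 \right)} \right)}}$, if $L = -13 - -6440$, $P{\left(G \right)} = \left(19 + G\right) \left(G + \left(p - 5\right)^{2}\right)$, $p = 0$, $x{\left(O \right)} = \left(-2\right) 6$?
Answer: $\sqrt{6518} \approx 80.734$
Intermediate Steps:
$x{\left(O \right)} = -12$
$P{\left(G \right)} = \left(19 + G\right) \left(25 + G\right)$ ($P{\left(G \right)} = \left(19 + G\right) \left(G + \left(0 - 5\right)^{2}\right) = \left(19 + G\right) \left(G + \left(-5\right)^{2}\right) = \left(19 + G\right) \left(G + 25\right) = \left(19 + G\right) \left(25 + G\right)$)
$L = 6427$ ($L = -13 + 6440 = 6427$)
$\sqrt{L + P{\left(x{\left(9 \right)} \right)}} = \sqrt{6427 + \left(475 + \left(-12\right)^{2} + 44 \left(-12\right)\right)} = \sqrt{6427 + \left(475 + 144 - 528\right)} = \sqrt{6427 + 91} = \sqrt{6518}$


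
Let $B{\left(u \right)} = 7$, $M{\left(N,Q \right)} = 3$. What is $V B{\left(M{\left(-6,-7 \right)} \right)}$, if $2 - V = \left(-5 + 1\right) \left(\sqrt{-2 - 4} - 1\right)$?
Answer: $-14 + 28 i \sqrt{6} \approx -14.0 + 68.586 i$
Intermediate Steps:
$V = -2 + 4 i \sqrt{6}$ ($V = 2 - \left(-5 + 1\right) \left(\sqrt{-2 - 4} - 1\right) = 2 - - 4 \left(\sqrt{-6} - 1\right) = 2 - - 4 \left(i \sqrt{6} - 1\right) = 2 - - 4 \left(-1 + i \sqrt{6}\right) = 2 - \left(4 - 4 i \sqrt{6}\right) = -2 + 4 i \sqrt{6} \approx -2.0 + 9.798 i$)
$V B{\left(M{\left(-6,-7 \right)} \right)} = \left(-2 + 4 i \sqrt{6}\right) 7 = -14 + 28 i \sqrt{6}$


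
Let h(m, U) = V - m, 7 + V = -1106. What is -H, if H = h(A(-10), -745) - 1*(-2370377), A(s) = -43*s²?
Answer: -2373564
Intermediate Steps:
V = -1113 (V = -7 - 1106 = -1113)
h(m, U) = -1113 - m
H = 2373564 (H = (-1113 - (-43)*(-10)²) - 1*(-2370377) = (-1113 - (-43)*100) + 2370377 = (-1113 - 1*(-4300)) + 2370377 = (-1113 + 4300) + 2370377 = 3187 + 2370377 = 2373564)
-H = -1*2373564 = -2373564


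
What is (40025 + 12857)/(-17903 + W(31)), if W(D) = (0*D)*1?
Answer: -52882/17903 ≈ -2.9538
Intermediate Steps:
W(D) = 0 (W(D) = 0*1 = 0)
(40025 + 12857)/(-17903 + W(31)) = (40025 + 12857)/(-17903 + 0) = 52882/(-17903) = 52882*(-1/17903) = -52882/17903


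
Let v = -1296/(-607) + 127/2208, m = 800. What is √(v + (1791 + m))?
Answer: 13*√1722676019142/335064 ≈ 50.923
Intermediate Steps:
v = 2938657/1340256 (v = -1296*(-1/607) + 127*(1/2208) = 1296/607 + 127/2208 = 2938657/1340256 ≈ 2.1926)
√(v + (1791 + m)) = √(2938657/1340256 + (1791 + 800)) = √(2938657/1340256 + 2591) = √(3475541953/1340256) = 13*√1722676019142/335064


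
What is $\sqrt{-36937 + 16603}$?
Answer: $i \sqrt{20334} \approx 142.6 i$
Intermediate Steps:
$\sqrt{-36937 + 16603} = \sqrt{-20334} = i \sqrt{20334}$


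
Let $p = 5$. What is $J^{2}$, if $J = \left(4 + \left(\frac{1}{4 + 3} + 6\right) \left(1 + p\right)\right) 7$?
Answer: $81796$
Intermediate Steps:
$J = 286$ ($J = \left(4 + \left(\frac{1}{4 + 3} + 6\right) \left(1 + 5\right)\right) 7 = \left(4 + \left(\frac{1}{7} + 6\right) 6\right) 7 = \left(4 + \frac{43}{7} \cdot 6\right) 7 = \left(4 + \frac{258}{7}\right) 7 = \frac{286}{7} \cdot 7 = 286$)
$J^{2} = 286^{2} = 81796$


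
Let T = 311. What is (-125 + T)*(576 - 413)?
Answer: 30318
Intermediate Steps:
(-125 + T)*(576 - 413) = (-125 + 311)*(576 - 413) = 186*163 = 30318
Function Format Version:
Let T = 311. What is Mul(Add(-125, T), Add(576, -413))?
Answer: 30318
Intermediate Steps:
Mul(Add(-125, T), Add(576, -413)) = Mul(Add(-125, 311), Add(576, -413)) = Mul(186, 163) = 30318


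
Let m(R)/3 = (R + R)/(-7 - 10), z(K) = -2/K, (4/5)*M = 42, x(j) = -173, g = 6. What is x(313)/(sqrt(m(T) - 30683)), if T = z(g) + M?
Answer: 173*I*sqrt(2218177)/260962 ≈ 0.98734*I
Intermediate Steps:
M = 105/2 (M = (5/4)*42 = 105/2 ≈ 52.500)
T = 313/6 (T = -2/6 + 105/2 = -2*1/6 + 105/2 = -1/3 + 105/2 = 313/6 ≈ 52.167)
m(R) = -6*R/17 (m(R) = 3*((R + R)/(-7 - 10)) = 3*((2*R)/(-17)) = 3*((2*R)*(-1/17)) = 3*(-2*R/17) = -6*R/17)
x(313)/(sqrt(m(T) - 30683)) = -173/sqrt(-6/17*313/6 - 30683) = -173/sqrt(-313/17 - 30683) = -173*(-I*sqrt(2218177)/260962) = -(-173)*I*sqrt(2218177)/260962 = 173*I*sqrt(2218177)/260962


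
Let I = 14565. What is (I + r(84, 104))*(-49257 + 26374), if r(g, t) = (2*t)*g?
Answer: -733102671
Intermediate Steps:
r(g, t) = 2*g*t
(I + r(84, 104))*(-49257 + 26374) = (14565 + 2*84*104)*(-49257 + 26374) = (14565 + 17472)*(-22883) = 32037*(-22883) = -733102671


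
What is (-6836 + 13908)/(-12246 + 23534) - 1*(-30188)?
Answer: 2505656/83 ≈ 30189.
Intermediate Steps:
(-6836 + 13908)/(-12246 + 23534) - 1*(-30188) = 7072/11288 + 30188 = 7072*(1/11288) + 30188 = 52/83 + 30188 = 2505656/83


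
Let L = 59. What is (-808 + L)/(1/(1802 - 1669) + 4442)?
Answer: -99617/590787 ≈ -0.16862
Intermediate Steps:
(-808 + L)/(1/(1802 - 1669) + 4442) = (-808 + 59)/(1/(1802 - 1669) + 4442) = -749/(1/133 + 4442) = -749/590787/133 = -749*133/590787 = -99617/590787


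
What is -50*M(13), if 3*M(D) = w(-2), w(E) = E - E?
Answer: 0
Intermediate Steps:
w(E) = 0
M(D) = 0 (M(D) = (1/3)*0 = 0)
-50*M(13) = -50*0 = 0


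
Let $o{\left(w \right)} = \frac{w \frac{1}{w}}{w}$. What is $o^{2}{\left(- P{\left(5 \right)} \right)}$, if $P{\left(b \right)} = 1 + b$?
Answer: $\frac{1}{36} \approx 0.027778$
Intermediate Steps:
$o{\left(w \right)} = \frac{1}{w}$ ($o{\left(w \right)} = 1 \frac{1}{w} = \frac{1}{w}$)
$o^{2}{\left(- P{\left(5 \right)} \right)} = \left(\frac{1}{\left(-1\right) \left(1 + 5\right)}\right)^{2} = \left(\frac{1}{\left(-1\right) 6}\right)^{2} = \left(\frac{1}{-6}\right)^{2} = \left(- \frac{1}{6}\right)^{2} = \frac{1}{36}$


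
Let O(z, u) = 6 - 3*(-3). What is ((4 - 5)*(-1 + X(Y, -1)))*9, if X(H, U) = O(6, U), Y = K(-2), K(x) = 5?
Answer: -126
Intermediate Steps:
Y = 5
O(z, u) = 15 (O(z, u) = 6 + 9 = 15)
X(H, U) = 15
((4 - 5)*(-1 + X(Y, -1)))*9 = ((4 - 5)*(-1 + 15))*9 = -1*14*9 = -14*9 = -126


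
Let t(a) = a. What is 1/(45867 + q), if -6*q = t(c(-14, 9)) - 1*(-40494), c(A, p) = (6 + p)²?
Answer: 2/78161 ≈ 2.5588e-5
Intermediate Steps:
q = -13573/2 (q = -((6 + 9)² - 1*(-40494))/6 = -(15² + 40494)/6 = -(225 + 40494)/6 = -⅙*40719 = -13573/2 ≈ -6786.5)
1/(45867 + q) = 1/(45867 - 13573/2) = 1/(78161/2) = 2/78161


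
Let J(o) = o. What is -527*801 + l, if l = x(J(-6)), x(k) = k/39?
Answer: -5487653/13 ≈ -4.2213e+5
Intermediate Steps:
x(k) = k/39 (x(k) = k*(1/39) = k/39)
l = -2/13 (l = (1/39)*(-6) = -2/13 ≈ -0.15385)
-527*801 + l = -527*801 - 2/13 = -422127 - 2/13 = -5487653/13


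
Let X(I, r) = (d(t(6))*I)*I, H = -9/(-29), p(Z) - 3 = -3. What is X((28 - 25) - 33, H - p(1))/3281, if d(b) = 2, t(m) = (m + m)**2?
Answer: 1800/3281 ≈ 0.54861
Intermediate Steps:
t(m) = 4*m**2 (t(m) = (2*m)**2 = 4*m**2)
p(Z) = 0 (p(Z) = 3 - 3 = 0)
H = 9/29 (H = -9*(-1/29) = 9/29 ≈ 0.31034)
X(I, r) = 2*I**2 (X(I, r) = (2*I)*I = 2*I**2)
X((28 - 25) - 33, H - p(1))/3281 = (2*((28 - 25) - 33)**2)/3281 = (2*(3 - 33)**2)*(1/3281) = (2*(-30)**2)*(1/3281) = (2*900)*(1/3281) = 1800*(1/3281) = 1800/3281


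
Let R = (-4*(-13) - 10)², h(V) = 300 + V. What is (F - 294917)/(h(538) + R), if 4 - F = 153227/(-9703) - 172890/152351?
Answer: -217966793262071/1923218540653 ≈ -113.33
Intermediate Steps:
F = 30934885359/1478261753 (F = 4 - (153227/(-9703) - 172890/152351) = 4 - (153227*(-1/9703) - 172890*1/152351) = 4 - (-153227/9703 - 172890/152351) = 4 - 1*(-25021838347/1478261753) = 4 + 25021838347/1478261753 = 30934885359/1478261753 ≈ 20.927)
R = 1764 (R = (52 - 10)² = 42² = 1764)
(F - 294917)/(h(538) + R) = (30934885359/1478261753 - 294917)/((300 + 538) + 1764) = -435933586524142/(1478261753*(838 + 1764)) = -435933586524142/1478261753/2602 = -435933586524142/1478261753*1/2602 = -217966793262071/1923218540653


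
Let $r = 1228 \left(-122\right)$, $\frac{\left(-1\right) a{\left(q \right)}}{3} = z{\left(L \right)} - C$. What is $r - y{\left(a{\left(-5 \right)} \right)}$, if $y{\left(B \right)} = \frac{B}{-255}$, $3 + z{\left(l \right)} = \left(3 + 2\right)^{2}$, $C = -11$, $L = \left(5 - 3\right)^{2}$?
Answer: $- \frac{12734393}{85} \approx -1.4982 \cdot 10^{5}$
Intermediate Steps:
$L = 4$ ($L = 2^{2} = 4$)
$z{\left(l \right)} = 22$ ($z{\left(l \right)} = -3 + \left(3 + 2\right)^{2} = -3 + 5^{2} = -3 + 25 = 22$)
$a{\left(q \right)} = -99$ ($a{\left(q \right)} = - 3 \left(22 - -11\right) = - 3 \left(22 + 11\right) = \left(-3\right) 33 = -99$)
$y{\left(B \right)} = - \frac{B}{255}$ ($y{\left(B \right)} = B \left(- \frac{1}{255}\right) = - \frac{B}{255}$)
$r = -149816$
$r - y{\left(a{\left(-5 \right)} \right)} = -149816 - \left(- \frac{1}{255}\right) \left(-99\right) = -149816 - \frac{33}{85} = - \frac{12734393}{85}$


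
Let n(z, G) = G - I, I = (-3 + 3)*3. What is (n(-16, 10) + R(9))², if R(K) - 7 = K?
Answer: 676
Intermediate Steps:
R(K) = 7 + K
I = 0 (I = 0*3 = 0)
n(z, G) = G (n(z, G) = G - 1*0 = G + 0 = G)
(n(-16, 10) + R(9))² = (10 + (7 + 9))² = (10 + 16)² = 26² = 676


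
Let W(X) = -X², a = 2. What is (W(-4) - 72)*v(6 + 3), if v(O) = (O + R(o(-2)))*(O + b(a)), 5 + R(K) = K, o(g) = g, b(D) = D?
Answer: -1936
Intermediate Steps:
R(K) = -5 + K
v(O) = (-7 + O)*(2 + O) (v(O) = (O + (-5 - 2))*(O + 2) = (O - 7)*(2 + O) = (-7 + O)*(2 + O))
(W(-4) - 72)*v(6 + 3) = (-1*(-4)² - 72)*(-14 + (6 + 3)² - 5*(6 + 3)) = (-1*16 - 72)*(-14 + 9² - 5*9) = (-16 - 72)*(-14 + 81 - 45) = -88*22 = -1936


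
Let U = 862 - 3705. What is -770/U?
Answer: 770/2843 ≈ 0.27084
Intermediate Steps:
U = -2843
-770/U = -770/(-2843) = -770*(-1/2843) = 770/2843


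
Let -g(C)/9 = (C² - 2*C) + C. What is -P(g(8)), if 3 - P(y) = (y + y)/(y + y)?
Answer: -2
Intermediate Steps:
g(C) = -9*C² + 9*C (g(C) = -9*((C² - 2*C) + C) = -9*(C² - C) = -9*C² + 9*C)
P(y) = 2 (P(y) = 3 - (y + y)/(y + y) = 3 - 2*y/(2*y) = 3 - 2*y*1/(2*y) = 3 - 1*1 = 3 - 1 = 2)
-P(g(8)) = -1*2 = -2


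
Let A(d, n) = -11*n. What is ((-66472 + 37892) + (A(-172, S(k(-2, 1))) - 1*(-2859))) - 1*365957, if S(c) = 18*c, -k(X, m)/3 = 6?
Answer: -388114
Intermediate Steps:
k(X, m) = -18 (k(X, m) = -3*6 = -18)
((-66472 + 37892) + (A(-172, S(k(-2, 1))) - 1*(-2859))) - 1*365957 = ((-66472 + 37892) + (-198*(-18) - 1*(-2859))) - 1*365957 = (-28580 + (-11*(-324) + 2859)) - 365957 = (-28580 + (3564 + 2859)) - 365957 = (-28580 + 6423) - 365957 = -22157 - 365957 = -388114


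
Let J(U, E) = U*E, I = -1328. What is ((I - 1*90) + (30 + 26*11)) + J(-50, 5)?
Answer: -1352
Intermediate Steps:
J(U, E) = E*U
((I - 1*90) + (30 + 26*11)) + J(-50, 5) = ((-1328 - 1*90) + (30 + 26*11)) + 5*(-50) = ((-1328 - 90) + (30 + 286)) - 250 = (-1418 + 316) - 250 = -1102 - 250 = -1352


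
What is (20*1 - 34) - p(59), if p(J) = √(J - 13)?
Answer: -14 - √46 ≈ -20.782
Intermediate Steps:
p(J) = √(-13 + J)
(20*1 - 34) - p(59) = (20*1 - 34) - √(-13 + 59) = (20 - 34) - √46 = -14 - √46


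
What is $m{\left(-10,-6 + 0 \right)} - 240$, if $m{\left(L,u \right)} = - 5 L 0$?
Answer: $-240$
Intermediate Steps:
$m{\left(L,u \right)} = 0$
$m{\left(-10,-6 + 0 \right)} - 240 = 0 - 240 = -240$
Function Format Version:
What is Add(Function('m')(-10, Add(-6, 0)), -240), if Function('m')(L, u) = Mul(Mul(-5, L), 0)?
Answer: -240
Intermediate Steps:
Function('m')(L, u) = 0
Add(Function('m')(-10, Add(-6, 0)), -240) = Add(0, -240) = -240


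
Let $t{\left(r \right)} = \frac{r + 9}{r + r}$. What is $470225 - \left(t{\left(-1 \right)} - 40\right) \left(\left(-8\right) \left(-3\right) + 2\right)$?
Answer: $471369$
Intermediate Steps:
$t{\left(r \right)} = \frac{9 + r}{2 r}$
$470225 - \left(t{\left(-1 \right)} - 40\right) \left(\left(-8\right) \left(-3\right) + 2\right) = 470225 - \left(\frac{9 - 1}{2 \left(-1\right)} - 40\right) \left(\left(-8\right) \left(-3\right) + 2\right) = 470225 - \left(\frac{1}{2} \left(-1\right) 8 - 40\right) \left(24 + 2\right) = 470225 - \left(-4 - 40\right) 26 = 470225 - \left(-44\right) 26 = 470225 - -1144 = 470225 + 1144 = 471369$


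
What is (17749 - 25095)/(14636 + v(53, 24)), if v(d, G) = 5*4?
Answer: -3673/7328 ≈ -0.50123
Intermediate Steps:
v(d, G) = 20
(17749 - 25095)/(14636 + v(53, 24)) = (17749 - 25095)/(14636 + 20) = -7346/14656 = -7346*1/14656 = -3673/7328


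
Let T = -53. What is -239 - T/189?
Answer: -45118/189 ≈ -238.72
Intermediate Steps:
-239 - T/189 = -239 - (-53)/189 = -239 - 1*(-53/189) = -239 + 53/189 = -45118/189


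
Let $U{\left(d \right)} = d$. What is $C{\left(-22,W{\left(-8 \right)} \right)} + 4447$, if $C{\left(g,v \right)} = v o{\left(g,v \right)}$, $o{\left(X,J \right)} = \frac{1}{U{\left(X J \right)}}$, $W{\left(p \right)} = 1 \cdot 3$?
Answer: $\frac{97833}{22} \approx 4447.0$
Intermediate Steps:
$W{\left(p \right)} = 3$
$o{\left(X,J \right)} = \frac{1}{J X}$ ($o{\left(X,J \right)} = \frac{1}{X J} = \frac{1}{J X}$)
$C{\left(g,v \right)} = \frac{1}{g}$ ($C{\left(g,v \right)} = v \frac{1}{v g} = v \frac{1}{g v} = \frac{1}{g}$)
$C{\left(-22,W{\left(-8 \right)} \right)} + 4447 = \frac{1}{-22} + 4447 = - \frac{1}{22} + 4447 = \frac{97833}{22}$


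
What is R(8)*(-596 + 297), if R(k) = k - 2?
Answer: -1794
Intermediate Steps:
R(k) = -2 + k
R(8)*(-596 + 297) = (-2 + 8)*(-596 + 297) = 6*(-299) = -1794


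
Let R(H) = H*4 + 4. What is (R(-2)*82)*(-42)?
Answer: 13776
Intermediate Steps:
R(H) = 4 + 4*H (R(H) = 4*H + 4 = 4 + 4*H)
(R(-2)*82)*(-42) = ((4 + 4*(-2))*82)*(-42) = ((4 - 8)*82)*(-42) = -4*82*(-42) = -328*(-42) = 13776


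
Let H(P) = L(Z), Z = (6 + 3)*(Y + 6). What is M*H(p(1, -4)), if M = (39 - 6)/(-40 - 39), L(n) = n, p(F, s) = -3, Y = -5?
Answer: -297/79 ≈ -3.7595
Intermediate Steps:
Z = 9 (Z = (6 + 3)*(-5 + 6) = 9*1 = 9)
H(P) = 9
M = -33/79 (M = 33/(-79) = 33*(-1/79) = -33/79 ≈ -0.41772)
M*H(p(1, -4)) = -33/79*9 = -297/79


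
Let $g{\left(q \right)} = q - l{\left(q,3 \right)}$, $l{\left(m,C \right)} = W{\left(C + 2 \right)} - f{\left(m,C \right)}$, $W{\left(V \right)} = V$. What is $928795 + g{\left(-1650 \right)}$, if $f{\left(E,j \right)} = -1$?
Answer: $927139$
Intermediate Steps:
$l{\left(m,C \right)} = 3 + C$ ($l{\left(m,C \right)} = \left(C + 2\right) - -1 = \left(2 + C\right) + 1 = 3 + C$)
$g{\left(q \right)} = -6 + q$ ($g{\left(q \right)} = q - \left(3 + 3\right) = q - 6 = -6 + q$)
$928795 + g{\left(-1650 \right)} = 928795 - 1656 = 927139$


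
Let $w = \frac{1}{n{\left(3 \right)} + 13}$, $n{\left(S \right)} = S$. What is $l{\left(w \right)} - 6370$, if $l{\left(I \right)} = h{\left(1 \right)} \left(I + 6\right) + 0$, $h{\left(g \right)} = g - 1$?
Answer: $-6370$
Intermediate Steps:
$h{\left(g \right)} = -1 + g$ ($h{\left(g \right)} = g - 1 = -1 + g$)
$w = \frac{1}{16}$ ($w = \frac{1}{3 + 13} = \frac{1}{16} \approx 0.0625$)
$l{\left(I \right)} = 0$ ($l{\left(I \right)} = \left(-1 + 1\right) \left(I + 6\right) + 0 = 0 \left(6 + I\right) + 0 = 0 + 0 = 0$)
$l{\left(w \right)} - 6370 = 0 - 6370 = -6370$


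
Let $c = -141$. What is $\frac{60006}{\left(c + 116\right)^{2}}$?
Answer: $\frac{60006}{625} \approx 96.01$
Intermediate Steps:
$\frac{60006}{\left(c + 116\right)^{2}} = \frac{60006}{\left(-141 + 116\right)^{2}} = \frac{60006}{\left(-25\right)^{2}} = \frac{60006}{625}$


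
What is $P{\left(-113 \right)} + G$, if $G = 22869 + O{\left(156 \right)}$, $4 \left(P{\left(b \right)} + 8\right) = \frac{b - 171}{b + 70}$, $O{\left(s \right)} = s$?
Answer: $\frac{989802}{43} \approx 23019.0$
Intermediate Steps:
$P{\left(b \right)} = -8 + \frac{-171 + b}{4 \left(70 + b\right)}$ ($P{\left(b \right)} = -8 + \frac{\left(b - 171\right) \frac{1}{b + 70}}{4} = -8 + \frac{\left(-171 + b\right) \frac{1}{70 + b}}{4} = -8 + \frac{\frac{1}{70 + b} \left(-171 + b\right)}{4} = -8 + \frac{-171 + b}{4 \left(70 + b\right)}$)
$G = 23025$ ($G = 22869 + 156 = 23025$)
$P{\left(-113 \right)} + G = \frac{-2411 - -3503}{4 \left(70 - 113\right)} + 23025 = \frac{-2411 + 3503}{4 \left(-43\right)} + 23025 = \frac{1}{4} \left(- \frac{1}{43}\right) 1092 + 23025 = - \frac{273}{43} + 23025 = \frac{989802}{43}$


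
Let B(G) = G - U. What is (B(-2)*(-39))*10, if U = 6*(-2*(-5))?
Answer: 24180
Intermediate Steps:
U = 60 (U = 6*10 = 60)
B(G) = -60 + G (B(G) = G - 1*60 = G - 60 = -60 + G)
(B(-2)*(-39))*10 = ((-60 - 2)*(-39))*10 = -62*(-39)*10 = 2418*10 = 24180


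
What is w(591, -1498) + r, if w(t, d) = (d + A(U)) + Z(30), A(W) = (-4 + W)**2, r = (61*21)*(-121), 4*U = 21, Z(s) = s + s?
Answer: -2502999/16 ≈ -1.5644e+5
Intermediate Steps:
Z(s) = 2*s
U = 21/4 (U = (1/4)*21 = 21/4 ≈ 5.2500)
r = -155001 (r = 1281*(-121) = -155001)
w(t, d) = 985/16 + d (w(t, d) = (d + (-4 + 21/4)**2) + 2*30 = (d + (5/4)**2) + 60 = (d + 25/16) + 60 = (25/16 + d) + 60 = 985/16 + d)
w(591, -1498) + r = (985/16 - 1498) - 155001 = -22983/16 - 155001 = -2502999/16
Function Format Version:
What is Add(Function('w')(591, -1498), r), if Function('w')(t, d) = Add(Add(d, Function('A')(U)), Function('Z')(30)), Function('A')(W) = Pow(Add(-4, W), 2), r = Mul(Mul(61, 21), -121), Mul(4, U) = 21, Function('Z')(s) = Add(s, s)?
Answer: Rational(-2502999, 16) ≈ -1.5644e+5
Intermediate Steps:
Function('Z')(s) = Mul(2, s)
U = Rational(21, 4) (U = Mul(Rational(1, 4), 21) = Rational(21, 4) ≈ 5.2500)
r = -155001 (r = Mul(1281, -121) = -155001)
Function('w')(t, d) = Add(Rational(985, 16), d) (Function('w')(t, d) = Add(Add(d, Pow(Add(-4, Rational(21, 4)), 2)), Mul(2, 30)) = Add(Add(d, Pow(Rational(5, 4), 2)), 60) = Add(Add(d, Rational(25, 16)), 60) = Add(Add(Rational(25, 16), d), 60) = Add(Rational(985, 16), d))
Add(Function('w')(591, -1498), r) = Add(Add(Rational(985, 16), -1498), -155001) = Add(Rational(-22983, 16), -155001) = Rational(-2502999, 16)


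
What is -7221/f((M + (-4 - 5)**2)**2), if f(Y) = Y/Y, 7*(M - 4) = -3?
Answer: -7221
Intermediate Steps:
M = 25/7 (M = 4 + (1/7)*(-3) = 4 - 3/7 = 25/7 ≈ 3.5714)
f(Y) = 1
-7221/f((M + (-4 - 5)**2)**2) = -7221/1 = -7221*1 = -7221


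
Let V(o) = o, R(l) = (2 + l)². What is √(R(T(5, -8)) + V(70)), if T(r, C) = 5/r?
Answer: √79 ≈ 8.8882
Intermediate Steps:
√(R(T(5, -8)) + V(70)) = √((2 + 5/5)² + 70) = √((2 + 5*(⅕))² + 70) = √((2 + 1)² + 70) = √(3² + 70) = √(9 + 70) = √79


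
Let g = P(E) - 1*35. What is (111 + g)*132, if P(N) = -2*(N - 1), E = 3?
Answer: 9504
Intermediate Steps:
P(N) = 2 - 2*N (P(N) = -2*(-1 + N) = 2 - 2*N)
g = -39 (g = (2 - 2*3) - 1*35 = (2 - 6) - 35 = -4 - 35 = -39)
(111 + g)*132 = (111 - 39)*132 = 72*132 = 9504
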